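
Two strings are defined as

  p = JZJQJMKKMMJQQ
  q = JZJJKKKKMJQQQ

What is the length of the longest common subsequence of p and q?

One common subsequence of length 10: J (p #1, q #1); then Z (p #2, q #2); then J (p #3, q #3); then J (p #5, q #4); then K (p #7, q #7); then K (p #8, q #8); then M (p #10, q #9); then J (p #11, q #10); then Q (p #12, q #12); then Q (p #13, q #13). dp[13][13] = 10 confirms this is the maximum.

10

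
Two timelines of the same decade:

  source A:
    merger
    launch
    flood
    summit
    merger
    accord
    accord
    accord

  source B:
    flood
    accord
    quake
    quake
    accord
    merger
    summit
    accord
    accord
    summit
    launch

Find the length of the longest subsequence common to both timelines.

4

One common subsequence of length 4: merger (source A #1, source B #6) → summit (source A #4, source B #7) → accord (source A #6, source B #8) → accord (source A #7, source B #9). dp[8][11] = 4 confirms this is the maximum.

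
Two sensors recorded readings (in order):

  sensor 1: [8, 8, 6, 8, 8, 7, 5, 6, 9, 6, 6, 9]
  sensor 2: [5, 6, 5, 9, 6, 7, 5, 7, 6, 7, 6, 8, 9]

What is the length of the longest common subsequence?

6

Pick 6 at sensor 1[3]=sensor 2[5], then 7 at sensor 1[6]=sensor 2[6], then 5 at sensor 1[7]=sensor 2[7], then 6 at sensor 1[8]=sensor 2[9], then 6 at sensor 1[10]=sensor 2[11], then 9 at sensor 1[12]=sensor 2[13]; all 6 values appear in both, in order, and the DP table's final entry dp[12][13] is also 6, so no common subsequence is longer.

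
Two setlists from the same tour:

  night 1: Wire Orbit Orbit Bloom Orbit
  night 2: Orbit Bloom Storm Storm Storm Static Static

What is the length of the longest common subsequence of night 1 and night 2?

2

Pick Orbit (night 1 #3, night 2 #1); then Bloom (night 1 #4, night 2 #2); all 2 songs appear in both, in order. The LCS DP gives dp[5][7] = 2, so this is optimal.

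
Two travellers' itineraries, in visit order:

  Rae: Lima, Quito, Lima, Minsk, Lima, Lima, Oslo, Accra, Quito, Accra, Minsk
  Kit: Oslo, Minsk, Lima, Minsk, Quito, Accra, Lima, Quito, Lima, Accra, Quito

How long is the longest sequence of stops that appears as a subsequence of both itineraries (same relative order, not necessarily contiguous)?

6

Match Lima at Rae[1]=Kit[3] → Quito at Rae[2]=Kit[5] → Lima at Rae[3]=Kit[7] → Lima at Rae[6]=Kit[9] → Accra at Rae[8]=Kit[10] → Quito at Rae[9]=Kit[11] — 6 stops in the same relative order in both. dp[11][11] = 6 confirms this is the maximum.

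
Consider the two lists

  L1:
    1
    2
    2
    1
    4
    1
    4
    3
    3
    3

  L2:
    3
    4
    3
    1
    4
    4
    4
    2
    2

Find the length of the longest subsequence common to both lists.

Let dp[i][j] be the LCS length of the first i values of L1 and the first j values of L2. dp[i][j] = dp[i-1][j-1]+1 when the i-th and j-th values match, else max(dp[i-1][j], dp[i][j-1]).
    ·  3  4  3  1  4  4  4  2  2
 ·  0  0  0  0  0  0  0  0  0  0
 1  0  0  0  0  1  1  1  1  1  1
 2  0  0  0  0  1  1  1  1  2  2
 2  0  0  0  0  1  1  1  1  2  3
 1  0  0  0  0  1  1  1  1  2  3
 4  0  0  1  1  1  2  2  2  2  3
 1  0  0  1  1  2  2  2  2  2  3
 4  0  0  1  1  2  3  3  3  3  3
 3  0  1  1  2  2  3  3  3  3  3
 3  0  1  1  2  2  3  3  3  3  3
 3  0  1  1  2  2  3  3  3  3  3
dp[10][9] = 3. One LCS (by backtracking along matches): 1, 2, 2.

3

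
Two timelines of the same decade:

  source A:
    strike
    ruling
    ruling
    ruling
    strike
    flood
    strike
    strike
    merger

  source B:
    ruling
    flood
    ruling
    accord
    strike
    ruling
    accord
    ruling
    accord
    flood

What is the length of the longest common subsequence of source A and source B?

Taking strike at source A[1]=source B[5], ruling at source A[2]=source B[6], ruling at source A[3]=source B[8], flood at source A[6]=source B[10] gives a common subsequence of length 4. dp[9][10] = 4 confirms this is the maximum.

4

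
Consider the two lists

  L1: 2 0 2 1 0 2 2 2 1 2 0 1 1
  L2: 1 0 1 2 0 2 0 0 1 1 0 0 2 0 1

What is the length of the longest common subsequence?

Taking 2 [1,4] → 0 [2,5] → 2 [3,6] → 1 [4,10] → 0 [5,12] → 2 [10,13] → 0 [11,14] → 1 [13,15] gives a common subsequence of length 8. The LCS DP gives dp[13][15] = 8, so this is optimal.

8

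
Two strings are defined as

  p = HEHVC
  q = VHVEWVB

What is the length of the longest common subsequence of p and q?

3

One common subsequence of length 3: H [1,2], E [2,4], V [4,6]. The LCS DP gives dp[5][7] = 3, so this is optimal.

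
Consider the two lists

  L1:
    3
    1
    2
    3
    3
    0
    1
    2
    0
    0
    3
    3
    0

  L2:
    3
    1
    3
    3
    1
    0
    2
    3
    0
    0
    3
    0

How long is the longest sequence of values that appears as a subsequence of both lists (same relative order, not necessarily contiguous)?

10

One common subsequence of length 10: 3 [1,1] → 1 [2,2] → 3 [4,3] → 3 [5,4] → 0 [6,6] → 2 [8,7] → 0 [9,9] → 0 [10,10] → 3 [12,11] → 0 [13,12]. Since dp[13][12] = 10, nothing longer is possible.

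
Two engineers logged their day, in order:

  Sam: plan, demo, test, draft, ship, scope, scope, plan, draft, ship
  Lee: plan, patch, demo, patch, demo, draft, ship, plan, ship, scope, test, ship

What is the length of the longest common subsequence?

6

One common subsequence of length 6: plan [1,1]; then demo [2,5]; then draft [4,6]; then ship [5,9]; then scope [6,10]; then ship [10,12]. dp[10][12] = 6 confirms this is the maximum.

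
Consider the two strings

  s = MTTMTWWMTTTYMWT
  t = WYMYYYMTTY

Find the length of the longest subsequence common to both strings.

Taking M [1,3], M [8,7], T [10,8], T [11,9], Y [12,10] gives a common subsequence of length 5. Since dp[15][10] = 5, nothing longer is possible.

5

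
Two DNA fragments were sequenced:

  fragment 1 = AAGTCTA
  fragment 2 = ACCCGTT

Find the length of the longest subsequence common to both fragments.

Taking A [1,1], G [3,5], T [4,6], T [6,7] gives a common subsequence of length 4. dp[7][7] = 4 confirms this is the maximum.

4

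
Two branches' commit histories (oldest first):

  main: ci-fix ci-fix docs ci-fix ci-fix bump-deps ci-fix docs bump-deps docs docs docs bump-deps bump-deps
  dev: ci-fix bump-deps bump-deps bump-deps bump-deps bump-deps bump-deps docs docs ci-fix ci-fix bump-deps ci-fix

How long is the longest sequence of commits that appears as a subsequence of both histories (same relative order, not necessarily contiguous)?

One common subsequence of length 6: ci-fix at main[1]=dev[1], then docs at main[3]=dev[9], then ci-fix at main[4]=dev[10], then ci-fix at main[5]=dev[11], then bump-deps at main[6]=dev[12], then ci-fix at main[7]=dev[13]. Since dp[14][13] = 6, nothing longer is possible.

6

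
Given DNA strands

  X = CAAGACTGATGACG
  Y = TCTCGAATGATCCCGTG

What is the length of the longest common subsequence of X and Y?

9

Pick C [1,4], A [2,6], A [3,7], G [4,9], A [5,10], C [6,14], G [8,15], T [10,16], G [14,17]; all 9 bases appear in both, in order. dp[14][17] = 9 confirms this is the maximum.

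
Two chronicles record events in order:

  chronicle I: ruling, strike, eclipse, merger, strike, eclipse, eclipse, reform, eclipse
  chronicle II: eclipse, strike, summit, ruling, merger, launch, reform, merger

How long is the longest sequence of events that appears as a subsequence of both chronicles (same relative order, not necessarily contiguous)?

One common subsequence of length 3: ruling (chronicle I #1, chronicle II #4), merger (chronicle I #4, chronicle II #5), reform (chronicle I #8, chronicle II #7), and the DP table's final entry dp[9][8] is also 3, so no common subsequence is longer.

3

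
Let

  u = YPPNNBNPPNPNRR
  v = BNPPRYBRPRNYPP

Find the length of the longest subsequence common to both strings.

6

Pick P (u #2, v #3) → P (u #3, v #4) → B (u #6, v #7) → N (u #7, v #11) → P (u #9, v #13) → P (u #11, v #14); all 6 characters appear in both, in order, and the DP table's final entry dp[14][14] is also 6, so no common subsequence is longer.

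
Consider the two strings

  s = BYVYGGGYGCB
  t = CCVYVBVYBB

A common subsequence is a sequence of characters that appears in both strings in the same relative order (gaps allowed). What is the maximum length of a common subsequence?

4

Let dp[i][j] be the LCS length of the first i characters of s and the first j characters of t. dp[i][j] = dp[i-1][j-1]+1 when the i-th and j-th characters match, else max(dp[i-1][j], dp[i][j-1]).
    ·  C  C  V  Y  V  B  V  Y  B  B
 ·  0  0  0  0  0  0  0  0  0  0  0
 B  0  0  0  0  0  0  1  1  1  1  1
 Y  0  0  0  0  1  1  1  1  2  2  2
 V  0  0  0  1  1  2  2  2  2  2  2
 Y  0  0  0  1  2  2  2  2  3  3  3
 G  0  0  0  1  2  2  2  2  3  3  3
 G  0  0  0  1  2  2  2  2  3  3  3
 G  0  0  0  1  2  2  2  2  3  3  3
 Y  0  0  0  1  2  2  2  2  3  3  3
 G  0  0  0  1  2  2  2  2  3  3  3
 C  0  1  1  1  2  2  2  2  3  3  3
 B  0  1  1  1  2  2  3  3  3  4  4
dp[11][10] = 4. One LCS (by backtracking along matches): BVYB.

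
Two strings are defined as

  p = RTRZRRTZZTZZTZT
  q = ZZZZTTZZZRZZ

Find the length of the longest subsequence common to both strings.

7

One common subsequence of length 7: T [2,5]; then T [7,6]; then Z [8,7]; then Z [9,8]; then Z [11,9]; then Z [12,11]; then Z [14,12]. dp[15][12] = 7 confirms this is the maximum.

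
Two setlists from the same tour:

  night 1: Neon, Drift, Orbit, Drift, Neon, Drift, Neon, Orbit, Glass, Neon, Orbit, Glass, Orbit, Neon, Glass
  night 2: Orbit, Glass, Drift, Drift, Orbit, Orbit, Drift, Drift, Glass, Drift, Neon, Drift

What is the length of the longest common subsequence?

Taking Orbit [3,1], then Drift [4,3], then Drift [6,4], then Orbit [8,5], then Orbit [11,6], then Glass [12,9], then Neon [14,11] gives a common subsequence of length 7. The LCS DP gives dp[15][12] = 7, so this is optimal.

7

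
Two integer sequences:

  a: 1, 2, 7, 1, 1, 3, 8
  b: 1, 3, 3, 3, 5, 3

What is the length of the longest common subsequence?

2

Pick 1 [1,1] → 3 [6,6]; all 2 values appear in both, in order. The LCS DP gives dp[7][6] = 2, so this is optimal.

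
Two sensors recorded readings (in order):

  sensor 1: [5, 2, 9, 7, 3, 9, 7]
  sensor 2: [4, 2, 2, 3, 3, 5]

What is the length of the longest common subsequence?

2

Let dp[i][j] be the LCS length of the first i values of sensor 1 and the first j values of sensor 2. dp[i][j] = dp[i-1][j-1]+1 when the i-th and j-th values match, else max(dp[i-1][j], dp[i][j-1]).
    ·  4  2  2  3  3  5
 ·  0  0  0  0  0  0  0
 5  0  0  0  0  0  0  1
 2  0  0  1  1  1  1  1
 9  0  0  1  1  1  1  1
 7  0  0  1  1  1  1  1
 3  0  0  1  1  2  2  2
 9  0  0  1  1  2  2  2
 7  0  0  1  1  2  2  2
dp[7][6] = 2. One LCS (by backtracking along matches): 2, 3.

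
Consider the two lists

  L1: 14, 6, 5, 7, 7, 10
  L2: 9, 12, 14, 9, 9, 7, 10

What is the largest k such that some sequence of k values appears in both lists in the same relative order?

Let dp[i][j] be the LCS length of the first i values of L1 and the first j values of L2. dp[i][j] = dp[i-1][j-1]+1 when the i-th and j-th values match, else max(dp[i-1][j], dp[i][j-1]).
    ·  9 12 14  9  9  7 10
 ·  0  0  0  0  0  0  0  0
14  0  0  0  1  1  1  1  1
 6  0  0  0  1  1  1  1  1
 5  0  0  0  1  1  1  1  1
 7  0  0  0  1  1  1  2  2
 7  0  0  0  1  1  1  2  2
10  0  0  0  1  1  1  2  3
dp[6][7] = 3. One LCS (by backtracking along matches): 14, 7, 10.

3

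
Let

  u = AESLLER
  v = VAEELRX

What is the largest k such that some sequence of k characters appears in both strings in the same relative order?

4

Let dp[i][j] be the LCS length of the first i characters of u and the first j characters of v. dp[i][j] = dp[i-1][j-1]+1 when the i-th and j-th characters match, else max(dp[i-1][j], dp[i][j-1]).
    ·  V  A  E  E  L  R  X
 ·  0  0  0  0  0  0  0  0
 A  0  0  1  1  1  1  1  1
 E  0  0  1  2  2  2  2  2
 S  0  0  1  2  2  2  2  2
 L  0  0  1  2  2  3  3  3
 L  0  0  1  2  2  3  3  3
 E  0  0  1  2  3  3  3  3
 R  0  0  1  2  3  3  4  4
dp[7][7] = 4. One LCS (by backtracking along matches): AELR.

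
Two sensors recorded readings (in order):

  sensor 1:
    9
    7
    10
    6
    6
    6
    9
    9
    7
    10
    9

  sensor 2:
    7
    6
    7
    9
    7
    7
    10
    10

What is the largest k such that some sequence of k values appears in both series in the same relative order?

5

Let dp[i][j] be the LCS length of the first i values of sensor 1 and the first j values of sensor 2. dp[i][j] = dp[i-1][j-1]+1 when the i-th and j-th values match, else max(dp[i-1][j], dp[i][j-1]).
    ·  7  6  7  9  7  7 10 10
 ·  0  0  0  0  0  0  0  0  0
 9  0  0  0  0  1  1  1  1  1
 7  0  1  1  1  1  2  2  2  2
10  0  1  1  1  1  2  2  3  3
 6  0  1  2  2  2  2  2  3  3
 6  0  1  2  2  2  2  2  3  3
 6  0  1  2  2  2  2  2  3  3
 9  0  1  2  2  3  3  3  3  3
 9  0  1  2  2  3  3  3  3  3
 7  0  1  2  3  3  4  4  4  4
10  0  1  2  3  3  4  4  5  5
 9  0  1  2  3  4  4  4  5  5
dp[11][8] = 5. One LCS (by backtracking along matches): 7, 6, 9, 7, 10.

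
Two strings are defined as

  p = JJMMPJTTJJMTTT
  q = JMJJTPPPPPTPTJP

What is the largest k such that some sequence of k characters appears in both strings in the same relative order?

7

Taking J [2,1], M [4,2], J [9,3], J [10,4], T [12,5], T [13,11], T [14,13] gives a common subsequence of length 7, and the DP table's final entry dp[14][15] is also 7, so no common subsequence is longer.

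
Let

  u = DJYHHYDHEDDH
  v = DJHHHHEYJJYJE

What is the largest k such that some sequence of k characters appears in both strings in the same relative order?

6

Pick D (u #1, v #1); then J (u #2, v #2); then H (u #4, v #5); then H (u #5, v #6); then Y (u #6, v #11); then E (u #9, v #13); all 6 characters appear in both, in order. Since dp[12][13] = 6, nothing longer is possible.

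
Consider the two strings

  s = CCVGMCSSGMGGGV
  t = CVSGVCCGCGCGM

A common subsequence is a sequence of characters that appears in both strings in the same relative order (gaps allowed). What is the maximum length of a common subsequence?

7

One common subsequence of length 7: C (s #2, t #1); then V (s #3, t #2); then G (s #4, t #4); then C (s #6, t #7); then G (s #9, t #8); then G (s #11, t #10); then G (s #12, t #12), and the DP table's final entry dp[14][13] is also 7, so no common subsequence is longer.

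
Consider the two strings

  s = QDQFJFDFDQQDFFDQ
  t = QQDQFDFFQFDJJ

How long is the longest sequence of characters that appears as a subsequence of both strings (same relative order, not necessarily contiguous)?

Taking Q at s[1]=t[2], D at s[2]=t[3], Q at s[3]=t[4], F at s[4]=t[5], F at s[6]=t[7], F at s[8]=t[8], Q at s[11]=t[9], F at s[14]=t[10], D at s[15]=t[11] gives a common subsequence of length 9. dp[16][13] = 9 confirms this is the maximum.

9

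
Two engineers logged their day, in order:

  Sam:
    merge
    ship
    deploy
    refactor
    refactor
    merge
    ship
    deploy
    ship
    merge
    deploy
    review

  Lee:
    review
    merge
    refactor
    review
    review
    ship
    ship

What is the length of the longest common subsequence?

Pick merge at Sam[1]=Lee[2], then refactor at Sam[4]=Lee[3], then ship at Sam[7]=Lee[6], then ship at Sam[9]=Lee[7]; all 4 tasks appear in both, in order. The LCS DP gives dp[12][7] = 4, so this is optimal.

4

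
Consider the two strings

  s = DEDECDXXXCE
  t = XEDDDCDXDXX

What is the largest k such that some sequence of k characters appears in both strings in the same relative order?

Let dp[i][j] be the LCS length of the first i characters of s and the first j characters of t. dp[i][j] = dp[i-1][j-1]+1 when the i-th and j-th characters match, else max(dp[i-1][j], dp[i][j-1]).
    ·  X  E  D  D  D  C  D  X  D  X  X
 ·  0  0  0  0  0  0  0  0  0  0  0  0
 D  0  0  0  1  1  1  1  1  1  1  1  1
 E  0  0  1  1  1  1  1  1  1  1  1  1
 D  0  0  1  2  2  2  2  2  2  2  2  2
 E  0  0  1  2  2  2  2  2  2  2  2  2
 C  0  0  1  2  2  2  3  3  3  3  3  3
 D  0  0  1  2  3  3  3  4  4  4  4  4
 X  0  1  1  2  3  3  3  4  5  5  5  5
 X  0  1  1  2  3  3  3  4  5  5  6  6
 X  0  1  1  2  3  3  3  4  5  5  6  7
 C  0  1  1  2  3  3  4  4  5  5  6  7
 E  0  1  2  2  3  3  4  4  5  5  6  7
dp[11][11] = 7. One LCS (by backtracking along matches): DDCDXXX.

7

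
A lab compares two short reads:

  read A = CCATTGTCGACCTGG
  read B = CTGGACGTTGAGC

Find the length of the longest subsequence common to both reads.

Taking C [2,1], T [5,2], G [6,3], G [9,4], A [10,5], C [11,6], T [13,9], G [14,10], G [15,12] gives a common subsequence of length 9. dp[15][13] = 9 confirms this is the maximum.

9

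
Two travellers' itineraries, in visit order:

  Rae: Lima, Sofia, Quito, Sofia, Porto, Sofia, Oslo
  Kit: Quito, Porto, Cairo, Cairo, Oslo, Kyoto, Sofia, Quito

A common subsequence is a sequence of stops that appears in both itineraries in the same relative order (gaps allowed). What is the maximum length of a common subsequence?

Pick Quito (Rae #3, Kit #1), Porto (Rae #5, Kit #2), Sofia (Rae #6, Kit #7); all 3 stops appear in both, in order. The LCS DP gives dp[7][8] = 3, so this is optimal.

3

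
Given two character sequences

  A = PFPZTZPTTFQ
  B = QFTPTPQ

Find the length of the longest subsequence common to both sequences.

5

Let dp[i][j] be the LCS length of the first i characters of A and the first j characters of B. dp[i][j] = dp[i-1][j-1]+1 when the i-th and j-th characters match, else max(dp[i-1][j], dp[i][j-1]).
    ·  Q  F  T  P  T  P  Q
 ·  0  0  0  0  0  0  0  0
 P  0  0  0  0  1  1  1  1
 F  0  0  1  1  1  1  1  1
 P  0  0  1  1  2  2  2  2
 Z  0  0  1  1  2  2  2  2
 T  0  0  1  2  2  3  3  3
 Z  0  0  1  2  2  3  3  3
 P  0  0  1  2  3  3  4  4
 T  0  0  1  2  3  4  4  4
 T  0  0  1  2  3  4  4  4
 F  0  0  1  2  3  4  4  4
 Q  0  1  1  2  3  4  4  5
dp[11][7] = 5. One LCS (by backtracking along matches): FPTPQ.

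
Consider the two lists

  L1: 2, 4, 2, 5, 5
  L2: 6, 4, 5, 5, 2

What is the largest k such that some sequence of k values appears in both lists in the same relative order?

Pick 4 at L1[2]=L2[2] → 5 at L1[4]=L2[3] → 5 at L1[5]=L2[4]; all 3 values appear in both, in order. Since dp[5][5] = 3, nothing longer is possible.

3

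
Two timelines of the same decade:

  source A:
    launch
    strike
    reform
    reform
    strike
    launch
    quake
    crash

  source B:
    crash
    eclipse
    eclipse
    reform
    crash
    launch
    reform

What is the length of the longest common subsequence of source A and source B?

2

One common subsequence of length 2: launch (source A #1, source B #6) → reform (source A #4, source B #7), and the DP table's final entry dp[8][7] is also 2, so no common subsequence is longer.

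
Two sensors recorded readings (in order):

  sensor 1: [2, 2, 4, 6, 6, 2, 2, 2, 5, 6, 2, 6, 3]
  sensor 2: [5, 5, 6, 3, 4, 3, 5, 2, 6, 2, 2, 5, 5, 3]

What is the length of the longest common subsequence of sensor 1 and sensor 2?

6

Match 2 [2,8]; then 6 [5,9]; then 2 [6,10]; then 2 [7,11]; then 5 [9,13]; then 3 [13,14] — 6 values in the same relative order in both. dp[13][14] = 6 confirms this is the maximum.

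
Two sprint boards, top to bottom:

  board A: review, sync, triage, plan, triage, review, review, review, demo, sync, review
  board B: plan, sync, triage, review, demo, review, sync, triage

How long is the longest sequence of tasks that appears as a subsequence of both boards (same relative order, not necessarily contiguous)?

Pick sync [2,2], triage [5,3], review [6,4], review [8,6], sync [10,7]; all 5 tasks appear in both, in order, and the DP table's final entry dp[11][8] is also 5, so no common subsequence is longer.

5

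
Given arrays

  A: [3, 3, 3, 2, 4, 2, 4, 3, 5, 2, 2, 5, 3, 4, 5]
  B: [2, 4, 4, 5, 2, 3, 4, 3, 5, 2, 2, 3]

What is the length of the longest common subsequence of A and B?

9

Match 2 [4,1]; then 4 [5,3]; then 2 [6,5]; then 4 [7,7]; then 3 [8,8]; then 5 [9,9]; then 2 [10,10]; then 2 [11,11]; then 3 [13,12] — 9 values in the same relative order in both. dp[15][12] = 9 confirms this is the maximum.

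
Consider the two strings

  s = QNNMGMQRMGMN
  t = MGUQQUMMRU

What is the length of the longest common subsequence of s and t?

5

Taking M (s #4, t #1), G (s #5, t #2), Q (s #7, t #5), M (s #9, t #7), M (s #11, t #8) gives a common subsequence of length 5. dp[12][10] = 5 confirms this is the maximum.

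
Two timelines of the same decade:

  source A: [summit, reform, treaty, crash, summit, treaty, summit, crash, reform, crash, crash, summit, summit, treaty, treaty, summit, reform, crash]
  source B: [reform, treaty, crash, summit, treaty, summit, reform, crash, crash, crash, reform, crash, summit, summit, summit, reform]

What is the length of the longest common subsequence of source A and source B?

13

Pick reform at source A[2]=source B[1] → treaty at source A[3]=source B[2] → crash at source A[4]=source B[3] → summit at source A[5]=source B[4] → treaty at source A[6]=source B[5] → summit at source A[7]=source B[6] → crash at source A[8]=source B[10] → reform at source A[9]=source B[11] → crash at source A[11]=source B[12] → summit at source A[12]=source B[13] → summit at source A[13]=source B[14] → summit at source A[16]=source B[15] → reform at source A[17]=source B[16]; all 13 events appear in both, in order. Since dp[18][16] = 13, nothing longer is possible.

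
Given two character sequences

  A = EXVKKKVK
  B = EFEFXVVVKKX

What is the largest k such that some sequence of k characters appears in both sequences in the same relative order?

5

One common subsequence of length 5: E (A #1, B #3); then X (A #2, B #5); then V (A #3, B #8); then K (A #4, B #9); then K (A #5, B #10). dp[8][11] = 5 confirms this is the maximum.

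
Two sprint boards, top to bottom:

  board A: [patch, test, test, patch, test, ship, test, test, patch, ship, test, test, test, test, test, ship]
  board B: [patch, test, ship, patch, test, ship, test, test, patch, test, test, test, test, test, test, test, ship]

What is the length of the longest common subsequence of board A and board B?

14

One common subsequence of length 14: patch (board A #1, board B #1), then test (board A #2, board B #2), then patch (board A #4, board B #4), then test (board A #5, board B #5), then ship (board A #6, board B #6), then test (board A #7, board B #7), then test (board A #8, board B #8), then patch (board A #9, board B #9), then test (board A #11, board B #12), then test (board A #12, board B #13), then test (board A #13, board B #14), then test (board A #14, board B #15), then test (board A #15, board B #16), then ship (board A #16, board B #17). dp[16][17] = 14 confirms this is the maximum.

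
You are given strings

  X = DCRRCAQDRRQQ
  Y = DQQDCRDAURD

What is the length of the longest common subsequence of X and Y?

Let dp[i][j] be the LCS length of the first i characters of X and the first j characters of Y. dp[i][j] = dp[i-1][j-1]+1 when the i-th and j-th characters match, else max(dp[i-1][j], dp[i][j-1]).
    ·  D  Q  Q  D  C  R  D  A  U  R  D
 ·  0  0  0  0  0  0  0  0  0  0  0  0
 D  0  1  1  1  1  1  1  1  1  1  1  1
 C  0  1  1  1  1  2  2  2  2  2  2  2
 R  0  1  1  1  1  2  3  3  3  3  3  3
 R  0  1  1  1  1  2  3  3  3  3  4  4
 C  0  1  1  1  1  2  3  3  3  3  4  4
 A  0  1  1  1  1  2  3  3  4  4  4  4
 Q  0  1  2  2  2  2  3  3  4  4  4  4
 D  0  1  2  2  3  3  3  4  4  4  4  5
 R  0  1  2  2  3  3  4  4  4  4  5  5
 R  0  1  2  2  3  3  4  4  4  4  5  5
 Q  0  1  2  3  3  3  4  4  4  4  5  5
 Q  0  1  2  3  3  3  4  4  4  4  5  5
dp[12][11] = 5. One LCS (by backtracking along matches): DCRRD.

5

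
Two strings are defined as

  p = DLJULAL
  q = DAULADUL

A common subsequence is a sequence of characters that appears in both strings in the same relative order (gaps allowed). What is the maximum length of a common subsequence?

Pick D [1,1]; then U [4,3]; then L [5,4]; then A [6,5]; then L [7,8]; all 5 characters appear in both, in order. The LCS DP gives dp[7][8] = 5, so this is optimal.

5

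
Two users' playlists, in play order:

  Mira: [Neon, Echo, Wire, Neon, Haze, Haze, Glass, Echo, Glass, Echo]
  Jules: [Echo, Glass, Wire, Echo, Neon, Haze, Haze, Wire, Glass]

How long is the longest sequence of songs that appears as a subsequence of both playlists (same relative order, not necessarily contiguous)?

Pick Echo at Mira[2]=Jules[1]; then Wire at Mira[3]=Jules[3]; then Neon at Mira[4]=Jules[5]; then Haze at Mira[5]=Jules[6]; then Haze at Mira[6]=Jules[7]; then Glass at Mira[9]=Jules[9]; all 6 songs appear in both, in order, and the DP table's final entry dp[10][9] is also 6, so no common subsequence is longer.

6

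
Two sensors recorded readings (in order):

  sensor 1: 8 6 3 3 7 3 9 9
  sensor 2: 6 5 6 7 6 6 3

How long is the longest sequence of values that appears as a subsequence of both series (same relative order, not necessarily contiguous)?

One common subsequence of length 3: 6 at sensor 1[2]=sensor 2[3]; then 7 at sensor 1[5]=sensor 2[4]; then 3 at sensor 1[6]=sensor 2[7]. dp[8][7] = 3 confirms this is the maximum.

3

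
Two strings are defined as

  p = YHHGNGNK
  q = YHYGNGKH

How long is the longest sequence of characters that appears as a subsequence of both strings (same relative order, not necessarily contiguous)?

6

Taking Y [1,1], H [2,2], G [4,4], N [5,5], G [6,6], K [8,7] gives a common subsequence of length 6. Since dp[8][8] = 6, nothing longer is possible.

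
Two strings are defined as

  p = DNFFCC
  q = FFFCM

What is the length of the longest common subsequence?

Taking F [3,2], then F [4,3], then C [5,4] gives a common subsequence of length 3. The LCS DP gives dp[6][5] = 3, so this is optimal.

3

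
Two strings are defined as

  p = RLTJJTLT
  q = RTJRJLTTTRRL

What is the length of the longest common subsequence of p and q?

6

Let dp[i][j] be the LCS length of the first i characters of p and the first j characters of q. dp[i][j] = dp[i-1][j-1]+1 when the i-th and j-th characters match, else max(dp[i-1][j], dp[i][j-1]).
    ·  R  T  J  R  J  L  T  T  T  R  R  L
 ·  0  0  0  0  0  0  0  0  0  0  0  0  0
 R  0  1  1  1  1  1  1  1  1  1  1  1  1
 L  0  1  1  1  1  1  2  2  2  2  2  2  2
 T  0  1  2  2  2  2  2  3  3  3  3  3  3
 J  0  1  2  3  3  3  3  3  3  3  3  3  3
 J  0  1  2  3  3  4  4  4  4  4  4  4  4
 T  0  1  2  3  3  4  4  5  5  5  5  5  5
 L  0  1  2  3  3  4  5  5  5  5  5  5  6
 T  0  1  2  3  3  4  5  6  6  6  6  6  6
dp[8][12] = 6. One LCS (by backtracking along matches): RTJJTL.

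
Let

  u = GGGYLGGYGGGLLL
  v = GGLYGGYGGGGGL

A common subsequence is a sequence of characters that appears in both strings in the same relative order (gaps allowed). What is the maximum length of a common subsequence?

Match G (u #1, v #2), then G (u #2, v #5), then G (u #3, v #6), then Y (u #4, v #7), then G (u #6, v #8), then G (u #7, v #9), then G (u #9, v #10), then G (u #10, v #11), then G (u #11, v #12), then L (u #14, v #13) — 10 characters in the same relative order in both. Since dp[14][13] = 10, nothing longer is possible.

10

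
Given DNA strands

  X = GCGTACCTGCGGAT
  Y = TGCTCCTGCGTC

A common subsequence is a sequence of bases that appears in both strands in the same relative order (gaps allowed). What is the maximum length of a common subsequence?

10

Match G at X[1]=Y[2] → C at X[2]=Y[3] → T at X[4]=Y[4] → C at X[6]=Y[5] → C at X[7]=Y[6] → T at X[8]=Y[7] → G at X[9]=Y[8] → C at X[10]=Y[9] → G at X[12]=Y[10] → T at X[14]=Y[11] — 10 bases in the same relative order in both, and the DP table's final entry dp[14][12] is also 10, so no common subsequence is longer.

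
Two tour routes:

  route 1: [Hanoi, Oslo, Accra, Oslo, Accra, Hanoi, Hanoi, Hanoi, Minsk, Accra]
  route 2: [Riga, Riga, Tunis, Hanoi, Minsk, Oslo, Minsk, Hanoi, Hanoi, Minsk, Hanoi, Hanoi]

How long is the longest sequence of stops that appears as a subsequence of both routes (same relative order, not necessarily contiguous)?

Taking Hanoi (route 1 #1, route 2 #4) → Oslo (route 1 #2, route 2 #6) → Hanoi (route 1 #6, route 2 #9) → Hanoi (route 1 #7, route 2 #11) → Hanoi (route 1 #8, route 2 #12) gives a common subsequence of length 5. Since dp[10][12] = 5, nothing longer is possible.

5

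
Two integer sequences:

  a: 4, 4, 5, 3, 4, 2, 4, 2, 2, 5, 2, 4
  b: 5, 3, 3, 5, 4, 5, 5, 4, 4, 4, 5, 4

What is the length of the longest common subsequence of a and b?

6

Let dp[i][j] be the LCS length of the first i values of a and the first j values of b. dp[i][j] = dp[i-1][j-1]+1 when the i-th and j-th values match, else max(dp[i-1][j], dp[i][j-1]).
    ·  5  3  3  5  4  5  5  4  4  4  5  4
 ·  0  0  0  0  0  0  0  0  0  0  0  0  0
 4  0  0  0  0  0  1  1  1  1  1  1  1  1
 4  0  0  0  0  0  1  1  1  2  2  2  2  2
 5  0  1  1  1  1  1  2  2  2  2  2  3  3
 3  0  1  2  2  2  2  2  2  2  2  2  3  3
 4  0  1  2  2  2  3  3  3  3  3  3  3  4
 2  0  1  2  2  2  3  3  3  3  3  3  3  4
 4  0  1  2  2  2  3  3  3  4  4  4  4  4
 2  0  1  2  2  2  3  3  3  4  4  4  4  4
 2  0  1  2  2  2  3  3  3  4  4  4  4  4
 5  0  1  2  2  3  3  4  4  4  4  4  5  5
 2  0  1  2  2  3  3  4  4  4  4  4  5  5
 4  0  1  2  2  3  4  4  4  5  5  5  5  6
dp[12][12] = 6. One LCS (by backtracking along matches): 4, 4, 4, 4, 5, 4.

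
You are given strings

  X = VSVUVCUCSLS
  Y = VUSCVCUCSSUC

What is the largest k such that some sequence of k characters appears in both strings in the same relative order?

8

Pick V (X #1, Y #1) → S (X #2, Y #3) → V (X #5, Y #5) → C (X #6, Y #6) → U (X #7, Y #7) → C (X #8, Y #8) → S (X #9, Y #9) → S (X #11, Y #10); all 8 characters appear in both, in order. dp[11][12] = 8 confirms this is the maximum.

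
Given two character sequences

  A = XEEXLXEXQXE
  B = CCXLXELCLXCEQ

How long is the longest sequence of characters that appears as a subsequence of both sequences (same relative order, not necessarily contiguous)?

6

One common subsequence of length 6: X at A[1]=B[5], then E at A[2]=B[6], then L at A[5]=B[9], then X at A[6]=B[10], then E at A[7]=B[12], then Q at A[9]=B[13]. dp[11][13] = 6 confirms this is the maximum.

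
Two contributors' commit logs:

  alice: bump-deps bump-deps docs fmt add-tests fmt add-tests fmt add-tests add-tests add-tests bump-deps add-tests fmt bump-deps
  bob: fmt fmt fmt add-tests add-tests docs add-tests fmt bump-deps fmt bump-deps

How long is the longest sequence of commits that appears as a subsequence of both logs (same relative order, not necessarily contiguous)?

9

Match fmt (alice #4, bob #1) → fmt (alice #6, bob #2) → fmt (alice #8, bob #3) → add-tests (alice #9, bob #4) → add-tests (alice #10, bob #5) → add-tests (alice #11, bob #7) → bump-deps (alice #12, bob #9) → fmt (alice #14, bob #10) → bump-deps (alice #15, bob #11) — 9 commits in the same relative order in both. The LCS DP gives dp[15][11] = 9, so this is optimal.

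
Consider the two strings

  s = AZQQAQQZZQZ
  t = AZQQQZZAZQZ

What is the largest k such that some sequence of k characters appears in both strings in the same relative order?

Let dp[i][j] be the LCS length of the first i characters of s and the first j characters of t. dp[i][j] = dp[i-1][j-1]+1 when the i-th and j-th characters match, else max(dp[i-1][j], dp[i][j-1]).
    ·  A  Z  Q  Q  Q  Z  Z  A  Z  Q  Z
 ·  0  0  0  0  0  0  0  0  0  0  0  0
 A  0  1  1  1  1  1  1  1  1  1  1  1
 Z  0  1  2  2  2  2  2  2  2  2  2  2
 Q  0  1  2  3  3  3  3  3  3  3  3  3
 Q  0  1  2  3  4  4  4  4  4  4  4  4
 A  0  1  2  3  4  4  4  4  5  5  5  5
 Q  0  1  2  3  4  5  5  5  5  5  6  6
 Q  0  1  2  3  4  5  5  5  5  5  6  6
 Z  0  1  2  3  4  5  6  6  6  6  6  7
 Z  0  1  2  3  4  5  6  7  7  7  7  7
 Q  0  1  2  3  4  5  6  7  7  7  8  8
 Z  0  1  2  3  4  5  6  7  7  8  8  9
dp[11][11] = 9. One LCS (by backtracking along matches): AZQQQZZQZ.

9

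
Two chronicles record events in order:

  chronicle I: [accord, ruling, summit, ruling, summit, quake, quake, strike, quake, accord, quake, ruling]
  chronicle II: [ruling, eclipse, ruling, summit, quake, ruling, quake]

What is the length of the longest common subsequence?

5

Match ruling (chronicle I #2, chronicle II #1), ruling (chronicle I #4, chronicle II #3), summit (chronicle I #5, chronicle II #4), quake (chronicle I #6, chronicle II #5), quake (chronicle I #11, chronicle II #7) — 5 events in the same relative order in both. The LCS DP gives dp[12][7] = 5, so this is optimal.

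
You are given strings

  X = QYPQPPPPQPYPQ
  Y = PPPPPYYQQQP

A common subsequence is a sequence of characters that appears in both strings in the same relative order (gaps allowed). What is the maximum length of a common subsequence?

Let dp[i][j] be the LCS length of the first i characters of X and the first j characters of Y. dp[i][j] = dp[i-1][j-1]+1 when the i-th and j-th characters match, else max(dp[i-1][j], dp[i][j-1]).
    ·  P  P  P  P  P  Y  Y  Q  Q  Q  P
 ·  0  0  0  0  0  0  0  0  0  0  0  0
 Q  0  0  0  0  0  0  0  0  1  1  1  1
 Y  0  0  0  0  0  0  1  1  1  1  1  1
 P  0  1  1  1  1  1  1  1  1  1  1  2
 Q  0  1  1  1  1  1  1  1  2  2  2  2
 P  0  1  2  2  2  2  2  2  2  2  2  3
 P  0  1  2  3  3  3  3  3  3  3  3  3
 P  0  1  2  3  4  4  4  4  4  4  4  4
 P  0  1  2  3  4  5  5  5  5  5  5  5
 Q  0  1  2  3  4  5  5  5  6  6  6  6
 P  0  1  2  3  4  5  5  5  6  6  6  7
 Y  0  1  2  3  4  5  6  6  6  6  6  7
 P  0  1  2  3  4  5  6  6  6  6  6  7
 Q  0  1  2  3  4  5  6  6  7  7  7  7
dp[13][11] = 7. One LCS (by backtracking along matches): PPPPPQP.

7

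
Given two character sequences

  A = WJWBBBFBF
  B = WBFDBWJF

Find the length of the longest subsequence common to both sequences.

5

Let dp[i][j] be the LCS length of the first i characters of A and the first j characters of B. dp[i][j] = dp[i-1][j-1]+1 when the i-th and j-th characters match, else max(dp[i-1][j], dp[i][j-1]).
    ·  W  B  F  D  B  W  J  F
 ·  0  0  0  0  0  0  0  0  0
 W  0  1  1  1  1  1  1  1  1
 J  0  1  1  1  1  1  1  2  2
 W  0  1  1  1  1  1  2  2  2
 B  0  1  2  2  2  2  2  2  2
 B  0  1  2  2  2  3  3  3  3
 B  0  1  2  2  2  3  3  3  3
 F  0  1  2  3  3  3  3  3  4
 B  0  1  2  3  3  4  4  4  4
 F  0  1  2  3  3  4  4  4  5
dp[9][8] = 5. One LCS (by backtracking along matches): WBFBF.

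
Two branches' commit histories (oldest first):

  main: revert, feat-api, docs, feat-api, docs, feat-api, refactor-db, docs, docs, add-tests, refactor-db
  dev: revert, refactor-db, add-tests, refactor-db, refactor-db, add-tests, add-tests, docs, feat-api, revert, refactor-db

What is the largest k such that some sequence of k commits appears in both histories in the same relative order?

4

Taking revert at main[1]=dev[1], then docs at main[3]=dev[8], then feat-api at main[4]=dev[9], then refactor-db at main[11]=dev[11] gives a common subsequence of length 4, and the DP table's final entry dp[11][11] is also 4, so no common subsequence is longer.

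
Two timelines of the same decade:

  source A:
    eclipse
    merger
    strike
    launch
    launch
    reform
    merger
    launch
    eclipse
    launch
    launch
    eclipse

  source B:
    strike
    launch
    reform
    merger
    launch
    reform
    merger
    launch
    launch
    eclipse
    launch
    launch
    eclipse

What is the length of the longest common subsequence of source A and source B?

10

Taking strike at source A[3]=source B[1] → launch at source A[4]=source B[2] → launch at source A[5]=source B[5] → reform at source A[6]=source B[6] → merger at source A[7]=source B[7] → launch at source A[8]=source B[9] → eclipse at source A[9]=source B[10] → launch at source A[10]=source B[11] → launch at source A[11]=source B[12] → eclipse at source A[12]=source B[13] gives a common subsequence of length 10, and the DP table's final entry dp[12][13] is also 10, so no common subsequence is longer.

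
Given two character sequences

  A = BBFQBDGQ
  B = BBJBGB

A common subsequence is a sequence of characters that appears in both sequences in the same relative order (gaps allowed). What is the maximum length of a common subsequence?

4

Let dp[i][j] be the LCS length of the first i characters of A and the first j characters of B. dp[i][j] = dp[i-1][j-1]+1 when the i-th and j-th characters match, else max(dp[i-1][j], dp[i][j-1]).
    ·  B  B  J  B  G  B
 ·  0  0  0  0  0  0  0
 B  0  1  1  1  1  1  1
 B  0  1  2  2  2  2  2
 F  0  1  2  2  2  2  2
 Q  0  1  2  2  2  2  2
 B  0  1  2  2  3  3  3
 D  0  1  2  2  3  3  3
 G  0  1  2  2  3  4  4
 Q  0  1  2  2  3  4  4
dp[8][6] = 4. One LCS (by backtracking along matches): BBBG.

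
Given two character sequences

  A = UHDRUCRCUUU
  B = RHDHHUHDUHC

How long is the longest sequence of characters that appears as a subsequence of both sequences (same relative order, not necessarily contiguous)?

Match U [1,6] → H [2,7] → D [3,8] → U [5,9] → C [8,11] — 5 characters in the same relative order in both. Since dp[11][11] = 5, nothing longer is possible.

5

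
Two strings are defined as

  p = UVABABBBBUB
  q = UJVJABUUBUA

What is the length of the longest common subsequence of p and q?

6

Pick U (p #1, q #1), V (p #2, q #3), A (p #3, q #5), B (p #4, q #6), B (p #9, q #9), U (p #10, q #10); all 6 characters appear in both, in order. dp[11][11] = 6 confirms this is the maximum.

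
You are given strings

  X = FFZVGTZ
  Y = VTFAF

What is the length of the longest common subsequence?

2

Let dp[i][j] be the LCS length of the first i characters of X and the first j characters of Y. dp[i][j] = dp[i-1][j-1]+1 when the i-th and j-th characters match, else max(dp[i-1][j], dp[i][j-1]).
    ·  V  T  F  A  F
 ·  0  0  0  0  0  0
 F  0  0  0  1  1  1
 F  0  0  0  1  1  2
 Z  0  0  0  1  1  2
 V  0  1  1  1  1  2
 G  0  1  1  1  1  2
 T  0  1  2  2  2  2
 Z  0  1  2  2  2  2
dp[7][5] = 2. One LCS (by backtracking along matches): FF.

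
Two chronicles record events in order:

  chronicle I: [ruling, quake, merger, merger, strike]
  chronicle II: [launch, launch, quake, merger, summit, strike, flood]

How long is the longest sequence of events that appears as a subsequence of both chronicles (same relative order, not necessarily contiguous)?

Pick quake at chronicle I[2]=chronicle II[3], then merger at chronicle I[3]=chronicle II[4], then strike at chronicle I[5]=chronicle II[6]; all 3 events appear in both, in order. The LCS DP gives dp[5][7] = 3, so this is optimal.

3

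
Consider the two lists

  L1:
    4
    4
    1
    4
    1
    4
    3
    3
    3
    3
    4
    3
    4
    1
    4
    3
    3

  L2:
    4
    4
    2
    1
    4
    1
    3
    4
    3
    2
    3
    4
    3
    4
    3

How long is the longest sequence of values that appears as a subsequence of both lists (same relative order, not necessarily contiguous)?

12

Match 4 [1,1] → 4 [2,2] → 1 [3,4] → 4 [4,5] → 1 [5,6] → 4 [6,8] → 3 [7,9] → 3 [10,11] → 4 [11,12] → 3 [12,13] → 4 [15,14] → 3 [17,15] — 12 values in the same relative order in both. Since dp[17][15] = 12, nothing longer is possible.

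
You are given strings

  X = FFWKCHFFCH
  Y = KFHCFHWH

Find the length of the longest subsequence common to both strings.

One common subsequence of length 4: F [1,2]; then F [2,5]; then W [3,7]; then H [10,8]. Since dp[10][8] = 4, nothing longer is possible.

4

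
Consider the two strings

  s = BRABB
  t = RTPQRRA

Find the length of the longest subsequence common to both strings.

2

Pick R (s #2, t #6) → A (s #3, t #7); all 2 characters appear in both, in order, and the DP table's final entry dp[5][7] is also 2, so no common subsequence is longer.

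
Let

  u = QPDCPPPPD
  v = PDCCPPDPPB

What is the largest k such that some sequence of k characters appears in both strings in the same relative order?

7

Let dp[i][j] be the LCS length of the first i characters of u and the first j characters of v. dp[i][j] = dp[i-1][j-1]+1 when the i-th and j-th characters match, else max(dp[i-1][j], dp[i][j-1]).
    ·  P  D  C  C  P  P  D  P  P  B
 ·  0  0  0  0  0  0  0  0  0  0  0
 Q  0  0  0  0  0  0  0  0  0  0  0
 P  0  1  1  1  1  1  1  1  1  1  1
 D  0  1  2  2  2  2  2  2  2  2  2
 C  0  1  2  3  3  3  3  3  3  3  3
 P  0  1  2  3  3  4  4  4  4  4  4
 P  0  1  2  3  3  4  5  5  5  5  5
 P  0  1  2  3  3  4  5  5  6  6  6
 P  0  1  2  3  3  4  5  5  6  7  7
 D  0  1  2  3  3  4  5  6  6  7  7
dp[9][10] = 7. One LCS (by backtracking along matches): PDCPPPP.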